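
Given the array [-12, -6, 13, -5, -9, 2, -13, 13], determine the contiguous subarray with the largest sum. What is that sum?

Using Kadane's algorithm on [-12, -6, 13, -5, -9, 2, -13, 13]:

Scanning through the array:
Position 1 (value -6): max_ending_here = -6, max_so_far = -6
Position 2 (value 13): max_ending_here = 13, max_so_far = 13
Position 3 (value -5): max_ending_here = 8, max_so_far = 13
Position 4 (value -9): max_ending_here = -1, max_so_far = 13
Position 5 (value 2): max_ending_here = 2, max_so_far = 13
Position 6 (value -13): max_ending_here = -11, max_so_far = 13
Position 7 (value 13): max_ending_here = 13, max_so_far = 13

Maximum subarray: [13]
Maximum sum: 13

The maximum subarray is [13] with sum 13. This subarray runs from index 2 to index 2.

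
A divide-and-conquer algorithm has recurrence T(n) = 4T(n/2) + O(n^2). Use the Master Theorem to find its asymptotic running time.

Master Theorem for T(n) = 4T(n/2) + O(n^2):

a = 4, b = 2, c = 2
log_b(a) = log_2(4) = 2.0000

Case 2: c = 2 = log_2(4) = 2.0000
T(n) = O(n^2 log n) = O(n^2 log n)

For T(n) = 4T(n/2) + O(n^2): log_2(4) = 2.0000. This is Case 2 of the Master Theorem (c = log_b(a), equal work at all levels), giving O(n^2 log n).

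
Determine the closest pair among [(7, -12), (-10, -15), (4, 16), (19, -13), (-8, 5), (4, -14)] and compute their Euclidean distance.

Computing all pairwise distances among 6 points:

d((7, -12), (-10, -15)) = 17.2627
d((7, -12), (4, 16)) = 28.1603
d((7, -12), (19, -13)) = 12.0416
d((7, -12), (-8, 5)) = 22.6716
d((7, -12), (4, -14)) = 3.6056 <-- minimum
d((-10, -15), (4, 16)) = 34.0147
d((-10, -15), (19, -13)) = 29.0689
d((-10, -15), (-8, 5)) = 20.0998
d((-10, -15), (4, -14)) = 14.0357
d((4, 16), (19, -13)) = 32.6497
d((4, 16), (-8, 5)) = 16.2788
d((4, 16), (4, -14)) = 30.0
d((19, -13), (-8, 5)) = 32.45
d((19, -13), (4, -14)) = 15.0333
d((-8, 5), (4, -14)) = 22.4722

Closest pair: (7, -12) and (4, -14) with distance 3.6056

The closest pair is (7, -12) and (4, -14) with Euclidean distance 3.6056. For 6 points, brute-force pairwise comparison is shown above. For large n, the divide-and-conquer algorithm (sort by x, recurse on halves, check the dividing strip) achieves O(n log n).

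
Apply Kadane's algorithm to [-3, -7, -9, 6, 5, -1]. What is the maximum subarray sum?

Using Kadane's algorithm on [-3, -7, -9, 6, 5, -1]:

Scanning through the array:
Position 1 (value -7): max_ending_here = -7, max_so_far = -3
Position 2 (value -9): max_ending_here = -9, max_so_far = -3
Position 3 (value 6): max_ending_here = 6, max_so_far = 6
Position 4 (value 5): max_ending_here = 11, max_so_far = 11
Position 5 (value -1): max_ending_here = 10, max_so_far = 11

Maximum subarray: [6, 5]
Maximum sum: 11

The maximum subarray is [6, 5] with sum 11. This subarray runs from index 3 to index 4.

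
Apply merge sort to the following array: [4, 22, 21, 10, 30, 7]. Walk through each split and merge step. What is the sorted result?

Merge sort trace:

Split: [4, 22, 21, 10, 30, 7] -> [4, 22, 21] and [10, 30, 7]
  Split: [4, 22, 21] -> [4] and [22, 21]
    Split: [22, 21] -> [22] and [21]
    Merge: [22] + [21] -> [21, 22]
  Merge: [4] + [21, 22] -> [4, 21, 22]
  Split: [10, 30, 7] -> [10] and [30, 7]
    Split: [30, 7] -> [30] and [7]
    Merge: [30] + [7] -> [7, 30]
  Merge: [10] + [7, 30] -> [7, 10, 30]
Merge: [4, 21, 22] + [7, 10, 30] -> [4, 7, 10, 21, 22, 30]

Final sorted array: [4, 7, 10, 21, 22, 30]

The merge sort proceeds by recursively splitting the array and merging sorted halves.
After all merges, the sorted array is [4, 7, 10, 21, 22, 30].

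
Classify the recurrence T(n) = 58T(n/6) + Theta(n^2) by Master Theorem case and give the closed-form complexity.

Master Theorem for T(n) = 58T(n/6) + O(n^2):

a = 58, b = 6, c = 2
log_b(a) = log_6(58) = 2.2662

Case 1: c = 2 < log_6(58) = 2.2662
T(n) = O(n^(log_6 58))

For T(n) = 58T(n/6) + O(n^2): log_6(58) = 2.2662. This is Case 1 of the Master Theorem (c < log_b(a), work dominated by leaves), giving O(n^(log_6 58)).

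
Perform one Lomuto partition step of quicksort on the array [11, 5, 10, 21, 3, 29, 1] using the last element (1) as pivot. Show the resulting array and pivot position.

Lomuto partition with pivot = 1:

Initial array: [11, 5, 10, 21, 3, 29, 1]

arr[0]=11 > 1: no swap
arr[1]=5 > 1: no swap
arr[2]=10 > 1: no swap
arr[3]=21 > 1: no swap
arr[4]=3 > 1: no swap
arr[5]=29 > 1: no swap

Place pivot at position 0: [1, 5, 10, 21, 3, 29, 11]
Pivot position: 0

After partitioning with pivot 1, the array becomes [1, 5, 10, 21, 3, 29, 11]. The pivot is placed at index 0. All elements to the left of the pivot are <= 1, and all elements to the right are > 1.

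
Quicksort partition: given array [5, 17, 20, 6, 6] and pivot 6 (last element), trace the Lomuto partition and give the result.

Lomuto partition with pivot = 6:

Initial array: [5, 17, 20, 6, 6]

arr[0]=5 <= 6: swap with position 0, array becomes [5, 17, 20, 6, 6]
arr[1]=17 > 6: no swap
arr[2]=20 > 6: no swap
arr[3]=6 <= 6: swap with position 1, array becomes [5, 6, 20, 17, 6]

Place pivot at position 2: [5, 6, 6, 17, 20]
Pivot position: 2

After partitioning with pivot 6, the array becomes [5, 6, 6, 17, 20]. The pivot is placed at index 2. All elements to the left of the pivot are <= 6, and all elements to the right are > 6.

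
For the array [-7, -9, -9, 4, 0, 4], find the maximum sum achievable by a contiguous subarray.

Using Kadane's algorithm on [-7, -9, -9, 4, 0, 4]:

Scanning through the array:
Position 1 (value -9): max_ending_here = -9, max_so_far = -7
Position 2 (value -9): max_ending_here = -9, max_so_far = -7
Position 3 (value 4): max_ending_here = 4, max_so_far = 4
Position 4 (value 0): max_ending_here = 4, max_so_far = 4
Position 5 (value 4): max_ending_here = 8, max_so_far = 8

Maximum subarray: [4, 0, 4]
Maximum sum: 8

The maximum subarray is [4, 0, 4] with sum 8. This subarray runs from index 3 to index 5.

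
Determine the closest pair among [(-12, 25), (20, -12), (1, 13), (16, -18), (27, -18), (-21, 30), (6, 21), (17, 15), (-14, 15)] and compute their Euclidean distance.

Computing all pairwise distances among 9 points:

d((-12, 25), (20, -12)) = 48.9183
d((-12, 25), (1, 13)) = 17.6918
d((-12, 25), (16, -18)) = 51.3128
d((-12, 25), (27, -18)) = 58.0517
d((-12, 25), (-21, 30)) = 10.2956
d((-12, 25), (6, 21)) = 18.4391
d((-12, 25), (17, 15)) = 30.6757
d((-12, 25), (-14, 15)) = 10.198
d((20, -12), (1, 13)) = 31.4006
d((20, -12), (16, -18)) = 7.2111 <-- minimum
d((20, -12), (27, -18)) = 9.2195
d((20, -12), (-21, 30)) = 58.6941
d((20, -12), (6, 21)) = 35.8469
d((20, -12), (17, 15)) = 27.1662
d((20, -12), (-14, 15)) = 43.4166
d((1, 13), (16, -18)) = 34.4384
d((1, 13), (27, -18)) = 40.4599
d((1, 13), (-21, 30)) = 27.8029
d((1, 13), (6, 21)) = 9.434
d((1, 13), (17, 15)) = 16.1245
d((1, 13), (-14, 15)) = 15.1327
d((16, -18), (27, -18)) = 11.0
d((16, -18), (-21, 30)) = 60.6053
d((16, -18), (6, 21)) = 40.2616
d((16, -18), (17, 15)) = 33.0151
d((16, -18), (-14, 15)) = 44.5982
d((27, -18), (-21, 30)) = 67.8823
d((27, -18), (6, 21)) = 44.2945
d((27, -18), (17, 15)) = 34.4819
d((27, -18), (-14, 15)) = 52.6308
d((-21, 30), (6, 21)) = 28.4605
d((-21, 30), (17, 15)) = 40.8534
d((-21, 30), (-14, 15)) = 16.5529
d((6, 21), (17, 15)) = 12.53
d((6, 21), (-14, 15)) = 20.8806
d((17, 15), (-14, 15)) = 31.0

Closest pair: (20, -12) and (16, -18) with distance 7.2111

The closest pair is (20, -12) and (16, -18) with Euclidean distance 7.2111. For 9 points, brute-force pairwise comparison is shown above. For large n, the divide-and-conquer algorithm (sort by x, recurse on halves, check the dividing strip) achieves O(n log n).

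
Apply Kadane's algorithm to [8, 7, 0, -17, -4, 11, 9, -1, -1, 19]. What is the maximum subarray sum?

Using Kadane's algorithm on [8, 7, 0, -17, -4, 11, 9, -1, -1, 19]:

Scanning through the array:
Position 1 (value 7): max_ending_here = 15, max_so_far = 15
Position 2 (value 0): max_ending_here = 15, max_so_far = 15
Position 3 (value -17): max_ending_here = -2, max_so_far = 15
Position 4 (value -4): max_ending_here = -4, max_so_far = 15
Position 5 (value 11): max_ending_here = 11, max_so_far = 15
Position 6 (value 9): max_ending_here = 20, max_so_far = 20
Position 7 (value -1): max_ending_here = 19, max_so_far = 20
Position 8 (value -1): max_ending_here = 18, max_so_far = 20
Position 9 (value 19): max_ending_here = 37, max_so_far = 37

Maximum subarray: [11, 9, -1, -1, 19]
Maximum sum: 37

The maximum subarray is [11, 9, -1, -1, 19] with sum 37. This subarray runs from index 5 to index 9.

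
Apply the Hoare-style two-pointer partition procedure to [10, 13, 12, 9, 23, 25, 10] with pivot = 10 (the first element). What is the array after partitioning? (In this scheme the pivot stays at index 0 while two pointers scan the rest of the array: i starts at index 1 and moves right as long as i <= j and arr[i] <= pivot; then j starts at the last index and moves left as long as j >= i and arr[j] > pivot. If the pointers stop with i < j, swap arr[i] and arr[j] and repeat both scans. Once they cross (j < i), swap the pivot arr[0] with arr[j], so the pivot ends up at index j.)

Hoare-style two-pointer partition with pivot = 10:

Initial array: [10, 13, 12, 9, 23, 25, 10]

Pointers start at i = 1, j = 6.
i stops at index 1 (arr[1]=13 > 10), j stops at index 6 (arr[6]=10 <= 10): swap arr[1] and arr[6], array becomes [10, 10, 12, 9, 23, 25, 13]
i stops at index 2 (arr[2]=12 > 10), j stops at index 3 (arr[3]=9 <= 10): swap arr[2] and arr[3], array becomes [10, 10, 9, 12, 23, 25, 13]
i ends at 3, j ends at 2: the pointers have crossed (j < i), so scanning stops.

Swap pivot arr[0] with arr[2] to place pivot at position 2: [9, 10, 10, 12, 23, 25, 13]
Pivot position: 2

After partitioning with pivot 10, the array becomes [9, 10, 10, 12, 23, 25, 13]. The pivot is placed at index 2. All elements to the left of the pivot are <= 10, and all elements to the right are > 10.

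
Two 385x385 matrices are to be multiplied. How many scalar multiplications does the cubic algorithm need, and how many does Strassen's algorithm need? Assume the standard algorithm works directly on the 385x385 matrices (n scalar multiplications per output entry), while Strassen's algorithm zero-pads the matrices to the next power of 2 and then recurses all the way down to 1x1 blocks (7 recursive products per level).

Matrix multiplication for 385x385 matrices:

Strassen's algorithm requires power-of-2 dimensions. Pad 385x385 to 512x512 (next power of 2).

Standard algorithm: 385^3 = 57066625 multiplications
Strassen's algorithm: 7^(log2(512)) = 7^9 = 40353607 multiplications
Savings: 57066625 - 40353607 = 16713018 multiplications

Standard: 57066625 multiplications (385^3). Strassen: 40353607 multiplications (7^9, after padding to 512x512). Strassen reduces 8 recursive multiplications to 7 at each level.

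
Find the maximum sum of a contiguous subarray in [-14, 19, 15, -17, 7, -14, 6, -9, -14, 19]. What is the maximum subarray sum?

Using Kadane's algorithm on [-14, 19, 15, -17, 7, -14, 6, -9, -14, 19]:

Scanning through the array:
Position 1 (value 19): max_ending_here = 19, max_so_far = 19
Position 2 (value 15): max_ending_here = 34, max_so_far = 34
Position 3 (value -17): max_ending_here = 17, max_so_far = 34
Position 4 (value 7): max_ending_here = 24, max_so_far = 34
Position 5 (value -14): max_ending_here = 10, max_so_far = 34
Position 6 (value 6): max_ending_here = 16, max_so_far = 34
Position 7 (value -9): max_ending_here = 7, max_so_far = 34
Position 8 (value -14): max_ending_here = -7, max_so_far = 34
Position 9 (value 19): max_ending_here = 19, max_so_far = 34

Maximum subarray: [19, 15]
Maximum sum: 34

The maximum subarray is [19, 15] with sum 34. This subarray runs from index 1 to index 2.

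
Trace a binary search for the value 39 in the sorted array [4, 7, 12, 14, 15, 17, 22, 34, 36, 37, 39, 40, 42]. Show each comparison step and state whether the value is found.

Binary search for 39 in [4, 7, 12, 14, 15, 17, 22, 34, 36, 37, 39, 40, 42]:

lo=0, hi=12, mid=6, arr[mid]=22 -> 22 < 39, search right half
lo=7, hi=12, mid=9, arr[mid]=37 -> 37 < 39, search right half
lo=10, hi=12, mid=11, arr[mid]=40 -> 40 > 39, search left half
lo=10, hi=10, mid=10, arr[mid]=39 -> Found target at index 10!

Binary search finds 39 at index 10 after 4 comparisons. The search repeatedly halves the search space by comparing with the middle element.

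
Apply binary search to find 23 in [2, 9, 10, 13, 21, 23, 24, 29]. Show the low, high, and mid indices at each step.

Binary search for 23 in [2, 9, 10, 13, 21, 23, 24, 29]:

lo=0, hi=7, mid=3, arr[mid]=13 -> 13 < 23, search right half
lo=4, hi=7, mid=5, arr[mid]=23 -> Found target at index 5!

Binary search finds 23 at index 5 after 2 comparisons. The search repeatedly halves the search space by comparing with the middle element.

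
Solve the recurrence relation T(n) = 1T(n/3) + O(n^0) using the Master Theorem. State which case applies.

Master Theorem for T(n) = 1T(n/3) + O(n^0):

a = 1, b = 3, c = 0
log_b(a) = log_3(1) = 0.0000

Case 2: c = 0 = log_3(1) = 0.0000
T(n) = O(n^0 log n) = O(log n)

For T(n) = 1T(n/3) + O(n^0): log_3(1) = 0.0000. This is Case 2 of the Master Theorem (c = log_b(a), equal work at all levels), giving O(log n).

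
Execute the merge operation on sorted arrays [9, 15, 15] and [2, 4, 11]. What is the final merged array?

Merging process:

Compare 9 vs 2: take 2 from right. Merged: [2]
Compare 9 vs 4: take 4 from right. Merged: [2, 4]
Compare 9 vs 11: take 9 from left. Merged: [2, 4, 9]
Compare 15 vs 11: take 11 from right. Merged: [2, 4, 9, 11]
Append remaining from left: [15, 15]. Merged: [2, 4, 9, 11, 15, 15]

Final merged array: [2, 4, 9, 11, 15, 15]
Total comparisons: 4

The merged array is [2, 4, 9, 11, 15, 15], requiring 4 comparisons. The merge step runs in O(n) time where n is the total number of elements.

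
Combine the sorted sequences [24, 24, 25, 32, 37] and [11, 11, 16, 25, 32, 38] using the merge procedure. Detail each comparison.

Merging process:

Compare 24 vs 11: take 11 from right. Merged: [11]
Compare 24 vs 11: take 11 from right. Merged: [11, 11]
Compare 24 vs 16: take 16 from right. Merged: [11, 11, 16]
Compare 24 vs 25: take 24 from left. Merged: [11, 11, 16, 24]
Compare 24 vs 25: take 24 from left. Merged: [11, 11, 16, 24, 24]
Compare 25 vs 25: take 25 from left. Merged: [11, 11, 16, 24, 24, 25]
Compare 32 vs 25: take 25 from right. Merged: [11, 11, 16, 24, 24, 25, 25]
Compare 32 vs 32: take 32 from left. Merged: [11, 11, 16, 24, 24, 25, 25, 32]
Compare 37 vs 32: take 32 from right. Merged: [11, 11, 16, 24, 24, 25, 25, 32, 32]
Compare 37 vs 38: take 37 from left. Merged: [11, 11, 16, 24, 24, 25, 25, 32, 32, 37]
Append remaining from right: [38]. Merged: [11, 11, 16, 24, 24, 25, 25, 32, 32, 37, 38]

Final merged array: [11, 11, 16, 24, 24, 25, 25, 32, 32, 37, 38]
Total comparisons: 10

The merged array is [11, 11, 16, 24, 24, 25, 25, 32, 32, 37, 38], requiring 10 comparisons. The merge step runs in O(n) time where n is the total number of elements.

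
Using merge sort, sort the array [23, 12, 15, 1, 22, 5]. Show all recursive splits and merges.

Merge sort trace:

Split: [23, 12, 15, 1, 22, 5] -> [23, 12, 15] and [1, 22, 5]
  Split: [23, 12, 15] -> [23] and [12, 15]
    Split: [12, 15] -> [12] and [15]
    Merge: [12] + [15] -> [12, 15]
  Merge: [23] + [12, 15] -> [12, 15, 23]
  Split: [1, 22, 5] -> [1] and [22, 5]
    Split: [22, 5] -> [22] and [5]
    Merge: [22] + [5] -> [5, 22]
  Merge: [1] + [5, 22] -> [1, 5, 22]
Merge: [12, 15, 23] + [1, 5, 22] -> [1, 5, 12, 15, 22, 23]

Final sorted array: [1, 5, 12, 15, 22, 23]

The merge sort proceeds by recursively splitting the array and merging sorted halves.
After all merges, the sorted array is [1, 5, 12, 15, 22, 23].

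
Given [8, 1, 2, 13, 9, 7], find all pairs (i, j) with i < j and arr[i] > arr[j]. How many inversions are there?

Finding inversions in [8, 1, 2, 13, 9, 7]:

(0, 1): arr[0]=8 > arr[1]=1
(0, 2): arr[0]=8 > arr[2]=2
(0, 5): arr[0]=8 > arr[5]=7
(3, 4): arr[3]=13 > arr[4]=9
(3, 5): arr[3]=13 > arr[5]=7
(4, 5): arr[4]=9 > arr[5]=7

Total inversions: 6

The array has 6 inversion(s): (0,1), (0,2), (0,5), (3,4), (3,5), (4,5). Each pair (i,j) satisfies i < j and arr[i] > arr[j].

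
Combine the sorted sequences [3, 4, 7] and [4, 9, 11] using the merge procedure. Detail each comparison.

Merging process:

Compare 3 vs 4: take 3 from left. Merged: [3]
Compare 4 vs 4: take 4 from left. Merged: [3, 4]
Compare 7 vs 4: take 4 from right. Merged: [3, 4, 4]
Compare 7 vs 9: take 7 from left. Merged: [3, 4, 4, 7]
Append remaining from right: [9, 11]. Merged: [3, 4, 4, 7, 9, 11]

Final merged array: [3, 4, 4, 7, 9, 11]
Total comparisons: 4

The merged array is [3, 4, 4, 7, 9, 11], requiring 4 comparisons. The merge step runs in O(n) time where n is the total number of elements.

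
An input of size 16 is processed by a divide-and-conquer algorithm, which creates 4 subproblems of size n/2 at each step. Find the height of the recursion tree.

For divide and conquer with division factor 2:

Problem sizes at each level:
Level 0: 16
Level 1: 8
Level 2: 4
Level 3: 2
Level 4: 1

The root is level 0 and the size-1 base case is level 4 (the tree spans levels 0 through 4, i.e. 5 levels counting the root), so the depth is the number of divisions: log_2(16) = 4

The recursion tree depth is log_2(16) = 4. At each level, the problem size is divided by 2, so it takes 4 divisions to reduce to a base case of size 1. The algorithm makes 4 recursive calls at each level.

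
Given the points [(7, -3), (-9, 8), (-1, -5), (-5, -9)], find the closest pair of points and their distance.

Computing all pairwise distances among 4 points:

d((7, -3), (-9, 8)) = 19.4165
d((7, -3), (-1, -5)) = 8.2462
d((7, -3), (-5, -9)) = 13.4164
d((-9, 8), (-1, -5)) = 15.2643
d((-9, 8), (-5, -9)) = 17.4642
d((-1, -5), (-5, -9)) = 5.6569 <-- minimum

Closest pair: (-1, -5) and (-5, -9) with distance 5.6569

The closest pair is (-1, -5) and (-5, -9) with Euclidean distance 5.6569. For 4 points, brute-force pairwise comparison is shown above. For large n, the divide-and-conquer algorithm (sort by x, recurse on halves, check the dividing strip) achieves O(n log n).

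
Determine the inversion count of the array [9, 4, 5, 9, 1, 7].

Finding inversions in [9, 4, 5, 9, 1, 7]:

(0, 1): arr[0]=9 > arr[1]=4
(0, 2): arr[0]=9 > arr[2]=5
(0, 4): arr[0]=9 > arr[4]=1
(0, 5): arr[0]=9 > arr[5]=7
(1, 4): arr[1]=4 > arr[4]=1
(2, 4): arr[2]=5 > arr[4]=1
(3, 4): arr[3]=9 > arr[4]=1
(3, 5): arr[3]=9 > arr[5]=7

Total inversions: 8

The array has 8 inversion(s): (0,1), (0,2), (0,4), (0,5), (1,4), (2,4), (3,4), (3,5). Each pair (i,j) satisfies i < j and arr[i] > arr[j].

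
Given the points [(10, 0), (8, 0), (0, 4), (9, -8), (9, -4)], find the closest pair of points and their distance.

Computing all pairwise distances among 5 points:

d((10, 0), (8, 0)) = 2.0 <-- minimum
d((10, 0), (0, 4)) = 10.7703
d((10, 0), (9, -8)) = 8.0623
d((10, 0), (9, -4)) = 4.1231
d((8, 0), (0, 4)) = 8.9443
d((8, 0), (9, -8)) = 8.0623
d((8, 0), (9, -4)) = 4.1231
d((0, 4), (9, -8)) = 15.0
d((0, 4), (9, -4)) = 12.0416
d((9, -8), (9, -4)) = 4.0

Closest pair: (10, 0) and (8, 0) with distance 2.0

The closest pair is (10, 0) and (8, 0) with Euclidean distance 2.0. For 5 points, brute-force pairwise comparison is shown above. For large n, the divide-and-conquer algorithm (sort by x, recurse on halves, check the dividing strip) achieves O(n log n).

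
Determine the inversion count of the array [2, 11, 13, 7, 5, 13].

Finding inversions in [2, 11, 13, 7, 5, 13]:

(1, 3): arr[1]=11 > arr[3]=7
(1, 4): arr[1]=11 > arr[4]=5
(2, 3): arr[2]=13 > arr[3]=7
(2, 4): arr[2]=13 > arr[4]=5
(3, 4): arr[3]=7 > arr[4]=5

Total inversions: 5

The array has 5 inversion(s): (1,3), (1,4), (2,3), (2,4), (3,4). Each pair (i,j) satisfies i < j and arr[i] > arr[j].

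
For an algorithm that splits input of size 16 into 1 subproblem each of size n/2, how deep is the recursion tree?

For divide and conquer with division factor 2:

Problem sizes at each level:
Level 0: 16
Level 1: 8
Level 2: 4
Level 3: 2
Level 4: 1

The root is level 0 and the size-1 base case is level 4 (the tree spans levels 0 through 4, i.e. 5 levels counting the root), so the depth is the number of divisions: log_2(16) = 4

The recursion tree depth is log_2(16) = 4. At each level, the problem size is divided by 2, so it takes 4 divisions to reduce to a base case of size 1. The algorithm makes 1 recursive call at each level.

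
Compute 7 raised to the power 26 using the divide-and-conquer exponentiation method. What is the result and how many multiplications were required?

Computing 7^26 by squaring (build up from 7^1; each line after the first costs one multiplication):

7^1 = 7
7^2 = (7^1)^2 = 7^2 = 49
7^3 = 7 * 7^2 = 7 * 49 = 343
7^6 = (7^3)^2 = 343^2 = 117649
7^12 = (7^6)^2 = 117649^2 = 13841287201
7^13 = 7 * 7^12 = 7 * 13841287201 = 96889010407
7^26 = (7^13)^2 = 96889010407^2 = 9387480337647754305649

Result: 9387480337647754305649
Multiplications needed: 6 (6 lines after 7^1)

7^26 = 9387480337647754305649. Using exponentiation by squaring, this requires 6 multiplications. The key idea: if the exponent is even, square the half-power; if odd, multiply by the base once.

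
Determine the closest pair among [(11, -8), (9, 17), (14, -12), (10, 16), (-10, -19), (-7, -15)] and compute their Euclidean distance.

Computing all pairwise distances among 6 points:

d((11, -8), (9, 17)) = 25.0799
d((11, -8), (14, -12)) = 5.0
d((11, -8), (10, 16)) = 24.0208
d((11, -8), (-10, -19)) = 23.7065
d((11, -8), (-7, -15)) = 19.3132
d((9, 17), (14, -12)) = 29.4279
d((9, 17), (10, 16)) = 1.4142 <-- minimum
d((9, 17), (-10, -19)) = 40.7063
d((9, 17), (-7, -15)) = 35.7771
d((14, -12), (10, 16)) = 28.2843
d((14, -12), (-10, -19)) = 25.0
d((14, -12), (-7, -15)) = 21.2132
d((10, 16), (-10, -19)) = 40.3113
d((10, 16), (-7, -15)) = 35.3553
d((-10, -19), (-7, -15)) = 5.0

Closest pair: (9, 17) and (10, 16) with distance 1.4142

The closest pair is (9, 17) and (10, 16) with Euclidean distance 1.4142. For 6 points, brute-force pairwise comparison is shown above. For large n, the divide-and-conquer algorithm (sort by x, recurse on halves, check the dividing strip) achieves O(n log n).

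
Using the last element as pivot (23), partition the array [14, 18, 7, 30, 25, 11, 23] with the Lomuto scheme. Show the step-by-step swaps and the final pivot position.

Lomuto partition with pivot = 23:

Initial array: [14, 18, 7, 30, 25, 11, 23]

arr[0]=14 <= 23: swap with position 0, array becomes [14, 18, 7, 30, 25, 11, 23]
arr[1]=18 <= 23: swap with position 1, array becomes [14, 18, 7, 30, 25, 11, 23]
arr[2]=7 <= 23: swap with position 2, array becomes [14, 18, 7, 30, 25, 11, 23]
arr[3]=30 > 23: no swap
arr[4]=25 > 23: no swap
arr[5]=11 <= 23: swap with position 3, array becomes [14, 18, 7, 11, 25, 30, 23]

Place pivot at position 4: [14, 18, 7, 11, 23, 30, 25]
Pivot position: 4

After partitioning with pivot 23, the array becomes [14, 18, 7, 11, 23, 30, 25]. The pivot is placed at index 4. All elements to the left of the pivot are <= 23, and all elements to the right are > 23.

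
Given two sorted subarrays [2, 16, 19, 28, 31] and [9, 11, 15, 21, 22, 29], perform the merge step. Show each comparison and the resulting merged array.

Merging process:

Compare 2 vs 9: take 2 from left. Merged: [2]
Compare 16 vs 9: take 9 from right. Merged: [2, 9]
Compare 16 vs 11: take 11 from right. Merged: [2, 9, 11]
Compare 16 vs 15: take 15 from right. Merged: [2, 9, 11, 15]
Compare 16 vs 21: take 16 from left. Merged: [2, 9, 11, 15, 16]
Compare 19 vs 21: take 19 from left. Merged: [2, 9, 11, 15, 16, 19]
Compare 28 vs 21: take 21 from right. Merged: [2, 9, 11, 15, 16, 19, 21]
Compare 28 vs 22: take 22 from right. Merged: [2, 9, 11, 15, 16, 19, 21, 22]
Compare 28 vs 29: take 28 from left. Merged: [2, 9, 11, 15, 16, 19, 21, 22, 28]
Compare 31 vs 29: take 29 from right. Merged: [2, 9, 11, 15, 16, 19, 21, 22, 28, 29]
Append remaining from left: [31]. Merged: [2, 9, 11, 15, 16, 19, 21, 22, 28, 29, 31]

Final merged array: [2, 9, 11, 15, 16, 19, 21, 22, 28, 29, 31]
Total comparisons: 10

The merged array is [2, 9, 11, 15, 16, 19, 21, 22, 28, 29, 31], requiring 10 comparisons. The merge step runs in O(n) time where n is the total number of elements.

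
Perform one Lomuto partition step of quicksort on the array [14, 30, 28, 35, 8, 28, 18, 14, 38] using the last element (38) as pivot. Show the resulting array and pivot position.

Lomuto partition with pivot = 38:

Initial array: [14, 30, 28, 35, 8, 28, 18, 14, 38]

arr[0]=14 <= 38: swap with position 0, array becomes [14, 30, 28, 35, 8, 28, 18, 14, 38]
arr[1]=30 <= 38: swap with position 1, array becomes [14, 30, 28, 35, 8, 28, 18, 14, 38]
arr[2]=28 <= 38: swap with position 2, array becomes [14, 30, 28, 35, 8, 28, 18, 14, 38]
arr[3]=35 <= 38: swap with position 3, array becomes [14, 30, 28, 35, 8, 28, 18, 14, 38]
arr[4]=8 <= 38: swap with position 4, array becomes [14, 30, 28, 35, 8, 28, 18, 14, 38]
arr[5]=28 <= 38: swap with position 5, array becomes [14, 30, 28, 35, 8, 28, 18, 14, 38]
arr[6]=18 <= 38: swap with position 6, array becomes [14, 30, 28, 35, 8, 28, 18, 14, 38]
arr[7]=14 <= 38: swap with position 7, array becomes [14, 30, 28, 35, 8, 28, 18, 14, 38]

Place pivot at position 8: [14, 30, 28, 35, 8, 28, 18, 14, 38]
Pivot position: 8

After partitioning with pivot 38, the array becomes [14, 30, 28, 35, 8, 28, 18, 14, 38]. The pivot is placed at index 8. All elements to the left of the pivot are <= 38, and all elements to the right are > 38.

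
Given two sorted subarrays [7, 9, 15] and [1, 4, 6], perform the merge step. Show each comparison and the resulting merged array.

Merging process:

Compare 7 vs 1: take 1 from right. Merged: [1]
Compare 7 vs 4: take 4 from right. Merged: [1, 4]
Compare 7 vs 6: take 6 from right. Merged: [1, 4, 6]
Append remaining from left: [7, 9, 15]. Merged: [1, 4, 6, 7, 9, 15]

Final merged array: [1, 4, 6, 7, 9, 15]
Total comparisons: 3

The merged array is [1, 4, 6, 7, 9, 15], requiring 3 comparisons. The merge step runs in O(n) time where n is the total number of elements.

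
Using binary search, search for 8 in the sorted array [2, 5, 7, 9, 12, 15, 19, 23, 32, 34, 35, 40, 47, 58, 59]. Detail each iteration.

Binary search for 8 in [2, 5, 7, 9, 12, 15, 19, 23, 32, 34, 35, 40, 47, 58, 59]:

lo=0, hi=14, mid=7, arr[mid]=23 -> 23 > 8, search left half
lo=0, hi=6, mid=3, arr[mid]=9 -> 9 > 8, search left half
lo=0, hi=2, mid=1, arr[mid]=5 -> 5 < 8, search right half
lo=2, hi=2, mid=2, arr[mid]=7 -> 7 < 8, search right half
lo=3 > hi=2, target 8 not found

Binary search determines that 8 is not in the array after 4 comparisons. The search space was exhausted without finding the target.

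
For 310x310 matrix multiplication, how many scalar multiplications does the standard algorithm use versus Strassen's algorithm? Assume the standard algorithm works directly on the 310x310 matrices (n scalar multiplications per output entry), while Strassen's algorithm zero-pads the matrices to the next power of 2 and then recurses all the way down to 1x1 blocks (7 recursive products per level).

Matrix multiplication for 310x310 matrices:

Strassen's algorithm requires power-of-2 dimensions. Pad 310x310 to 512x512 (next power of 2).

Standard algorithm: 310^3 = 29791000 multiplications
Strassen's algorithm: 7^(log2(512)) = 7^9 = 40353607 multiplications
Difference: 29791000 - 40353607 = -10562607 (Strassen uses MORE here due to padding overhead — for small or just-over-power-of-2 n, padding can outweigh the per-level savings)

Standard: 29791000 multiplications (310^3). Strassen: 40353607 multiplications (7^9, after padding to 512x512). Strassen reduces 8 recursive multiplications to 7 at each level.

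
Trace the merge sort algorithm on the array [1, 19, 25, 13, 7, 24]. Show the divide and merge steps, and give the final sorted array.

Merge sort trace:

Split: [1, 19, 25, 13, 7, 24] -> [1, 19, 25] and [13, 7, 24]
  Split: [1, 19, 25] -> [1] and [19, 25]
    Split: [19, 25] -> [19] and [25]
    Merge: [19] + [25] -> [19, 25]
  Merge: [1] + [19, 25] -> [1, 19, 25]
  Split: [13, 7, 24] -> [13] and [7, 24]
    Split: [7, 24] -> [7] and [24]
    Merge: [7] + [24] -> [7, 24]
  Merge: [13] + [7, 24] -> [7, 13, 24]
Merge: [1, 19, 25] + [7, 13, 24] -> [1, 7, 13, 19, 24, 25]

Final sorted array: [1, 7, 13, 19, 24, 25]

The merge sort proceeds by recursively splitting the array and merging sorted halves.
After all merges, the sorted array is [1, 7, 13, 19, 24, 25].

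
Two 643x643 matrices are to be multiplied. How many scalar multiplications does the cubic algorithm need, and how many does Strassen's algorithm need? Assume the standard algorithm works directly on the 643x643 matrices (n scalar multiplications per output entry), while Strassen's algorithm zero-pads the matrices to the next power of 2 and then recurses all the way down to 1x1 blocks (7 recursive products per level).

Matrix multiplication for 643x643 matrices:

Strassen's algorithm requires power-of-2 dimensions. Pad 643x643 to 1024x1024 (next power of 2).

Standard algorithm: 643^3 = 265847707 multiplications
Strassen's algorithm: 7^(log2(1024)) = 7^10 = 282475249 multiplications
Difference: 265847707 - 282475249 = -16627542 (Strassen uses MORE here due to padding overhead — for small or just-over-power-of-2 n, padding can outweigh the per-level savings)

Standard: 265847707 multiplications (643^3). Strassen: 282475249 multiplications (7^10, after padding to 1024x1024). Strassen reduces 8 recursive multiplications to 7 at each level.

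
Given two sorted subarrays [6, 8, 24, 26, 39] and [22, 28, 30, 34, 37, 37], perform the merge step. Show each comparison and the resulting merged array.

Merging process:

Compare 6 vs 22: take 6 from left. Merged: [6]
Compare 8 vs 22: take 8 from left. Merged: [6, 8]
Compare 24 vs 22: take 22 from right. Merged: [6, 8, 22]
Compare 24 vs 28: take 24 from left. Merged: [6, 8, 22, 24]
Compare 26 vs 28: take 26 from left. Merged: [6, 8, 22, 24, 26]
Compare 39 vs 28: take 28 from right. Merged: [6, 8, 22, 24, 26, 28]
Compare 39 vs 30: take 30 from right. Merged: [6, 8, 22, 24, 26, 28, 30]
Compare 39 vs 34: take 34 from right. Merged: [6, 8, 22, 24, 26, 28, 30, 34]
Compare 39 vs 37: take 37 from right. Merged: [6, 8, 22, 24, 26, 28, 30, 34, 37]
Compare 39 vs 37: take 37 from right. Merged: [6, 8, 22, 24, 26, 28, 30, 34, 37, 37]
Append remaining from left: [39]. Merged: [6, 8, 22, 24, 26, 28, 30, 34, 37, 37, 39]

Final merged array: [6, 8, 22, 24, 26, 28, 30, 34, 37, 37, 39]
Total comparisons: 10

The merged array is [6, 8, 22, 24, 26, 28, 30, 34, 37, 37, 39], requiring 10 comparisons. The merge step runs in O(n) time where n is the total number of elements.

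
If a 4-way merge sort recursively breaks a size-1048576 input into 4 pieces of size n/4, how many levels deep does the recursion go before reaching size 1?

For divide and conquer with division factor 4:

Problem sizes at each level:
Level 0: 1048576
Level 1: 262144
Level 2: 65536
Level 3: 16384
Level 4: 4096
Level 5: 1024
Level 6: 256
Level 7: 64
Level 8: 16
Level 9: 4
Level 10: 1

The root is level 0 and the size-1 base case is level 10 (the tree spans levels 0 through 10, i.e. 11 levels counting the root), so the depth is the number of divisions: log_4(1048576) = 10

The recursion tree depth is log_4(1048576) = 10. At each level, the problem size is divided by 4, so it takes 10 divisions to reduce to a base case of size 1. The algorithm makes 4 recursive calls at each level.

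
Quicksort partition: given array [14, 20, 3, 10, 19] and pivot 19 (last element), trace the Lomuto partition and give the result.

Lomuto partition with pivot = 19:

Initial array: [14, 20, 3, 10, 19]

arr[0]=14 <= 19: swap with position 0, array becomes [14, 20, 3, 10, 19]
arr[1]=20 > 19: no swap
arr[2]=3 <= 19: swap with position 1, array becomes [14, 3, 20, 10, 19]
arr[3]=10 <= 19: swap with position 2, array becomes [14, 3, 10, 20, 19]

Place pivot at position 3: [14, 3, 10, 19, 20]
Pivot position: 3

After partitioning with pivot 19, the array becomes [14, 3, 10, 19, 20]. The pivot is placed at index 3. All elements to the left of the pivot are <= 19, and all elements to the right are > 19.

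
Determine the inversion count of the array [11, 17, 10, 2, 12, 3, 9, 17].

Finding inversions in [11, 17, 10, 2, 12, 3, 9, 17]:

(0, 2): arr[0]=11 > arr[2]=10
(0, 3): arr[0]=11 > arr[3]=2
(0, 5): arr[0]=11 > arr[5]=3
(0, 6): arr[0]=11 > arr[6]=9
(1, 2): arr[1]=17 > arr[2]=10
(1, 3): arr[1]=17 > arr[3]=2
(1, 4): arr[1]=17 > arr[4]=12
(1, 5): arr[1]=17 > arr[5]=3
(1, 6): arr[1]=17 > arr[6]=9
(2, 3): arr[2]=10 > arr[3]=2
(2, 5): arr[2]=10 > arr[5]=3
(2, 6): arr[2]=10 > arr[6]=9
(4, 5): arr[4]=12 > arr[5]=3
(4, 6): arr[4]=12 > arr[6]=9

Total inversions: 14

The array has 14 inversion(s): (0,2), (0,3), (0,5), (0,6), (1,2), (1,3), (1,4), (1,5), (1,6), (2,3), (2,5), (2,6), (4,5), (4,6). Each pair (i,j) satisfies i < j and arr[i] > arr[j].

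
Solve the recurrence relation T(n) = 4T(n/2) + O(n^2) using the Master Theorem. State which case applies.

Master Theorem for T(n) = 4T(n/2) + O(n^2):

a = 4, b = 2, c = 2
log_b(a) = log_2(4) = 2.0000

Case 2: c = 2 = log_2(4) = 2.0000
T(n) = O(n^2 log n) = O(n^2 log n)

For T(n) = 4T(n/2) + O(n^2): log_2(4) = 2.0000. This is Case 2 of the Master Theorem (c = log_b(a), equal work at all levels), giving O(n^2 log n).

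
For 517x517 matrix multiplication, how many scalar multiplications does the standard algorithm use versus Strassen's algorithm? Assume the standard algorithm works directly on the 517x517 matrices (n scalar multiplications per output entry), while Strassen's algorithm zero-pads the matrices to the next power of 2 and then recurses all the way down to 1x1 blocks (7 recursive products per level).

Matrix multiplication for 517x517 matrices:

Strassen's algorithm requires power-of-2 dimensions. Pad 517x517 to 1024x1024 (next power of 2).

Standard algorithm: 517^3 = 138188413 multiplications
Strassen's algorithm: 7^(log2(1024)) = 7^10 = 282475249 multiplications
Difference: 138188413 - 282475249 = -144286836 (Strassen uses MORE here due to padding overhead — for small or just-over-power-of-2 n, padding can outweigh the per-level savings)

Standard: 138188413 multiplications (517^3). Strassen: 282475249 multiplications (7^10, after padding to 1024x1024). Strassen reduces 8 recursive multiplications to 7 at each level.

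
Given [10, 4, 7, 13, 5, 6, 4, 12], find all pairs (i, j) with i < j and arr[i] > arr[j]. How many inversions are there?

Finding inversions in [10, 4, 7, 13, 5, 6, 4, 12]:

(0, 1): arr[0]=10 > arr[1]=4
(0, 2): arr[0]=10 > arr[2]=7
(0, 4): arr[0]=10 > arr[4]=5
(0, 5): arr[0]=10 > arr[5]=6
(0, 6): arr[0]=10 > arr[6]=4
(2, 4): arr[2]=7 > arr[4]=5
(2, 5): arr[2]=7 > arr[5]=6
(2, 6): arr[2]=7 > arr[6]=4
(3, 4): arr[3]=13 > arr[4]=5
(3, 5): arr[3]=13 > arr[5]=6
(3, 6): arr[3]=13 > arr[6]=4
(3, 7): arr[3]=13 > arr[7]=12
(4, 6): arr[4]=5 > arr[6]=4
(5, 6): arr[5]=6 > arr[6]=4

Total inversions: 14

The array has 14 inversion(s): (0,1), (0,2), (0,4), (0,5), (0,6), (2,4), (2,5), (2,6), (3,4), (3,5), (3,6), (3,7), (4,6), (5,6). Each pair (i,j) satisfies i < j and arr[i] > arr[j].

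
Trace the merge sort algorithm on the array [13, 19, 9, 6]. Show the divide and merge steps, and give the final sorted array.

Merge sort trace:

Split: [13, 19, 9, 6] -> [13, 19] and [9, 6]
  Split: [13, 19] -> [13] and [19]
  Merge: [13] + [19] -> [13, 19]
  Split: [9, 6] -> [9] and [6]
  Merge: [9] + [6] -> [6, 9]
Merge: [13, 19] + [6, 9] -> [6, 9, 13, 19]

Final sorted array: [6, 9, 13, 19]

The merge sort proceeds by recursively splitting the array and merging sorted halves.
After all merges, the sorted array is [6, 9, 13, 19].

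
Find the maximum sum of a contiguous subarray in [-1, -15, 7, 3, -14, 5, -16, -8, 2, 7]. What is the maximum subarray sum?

Using Kadane's algorithm on [-1, -15, 7, 3, -14, 5, -16, -8, 2, 7]:

Scanning through the array:
Position 1 (value -15): max_ending_here = -15, max_so_far = -1
Position 2 (value 7): max_ending_here = 7, max_so_far = 7
Position 3 (value 3): max_ending_here = 10, max_so_far = 10
Position 4 (value -14): max_ending_here = -4, max_so_far = 10
Position 5 (value 5): max_ending_here = 5, max_so_far = 10
Position 6 (value -16): max_ending_here = -11, max_so_far = 10
Position 7 (value -8): max_ending_here = -8, max_so_far = 10
Position 8 (value 2): max_ending_here = 2, max_so_far = 10
Position 9 (value 7): max_ending_here = 9, max_so_far = 10

Maximum subarray: [7, 3]
Maximum sum: 10

The maximum subarray is [7, 3] with sum 10. This subarray runs from index 2 to index 3.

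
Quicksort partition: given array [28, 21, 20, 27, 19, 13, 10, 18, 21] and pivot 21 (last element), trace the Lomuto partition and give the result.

Lomuto partition with pivot = 21:

Initial array: [28, 21, 20, 27, 19, 13, 10, 18, 21]

arr[0]=28 > 21: no swap
arr[1]=21 <= 21: swap with position 0, array becomes [21, 28, 20, 27, 19, 13, 10, 18, 21]
arr[2]=20 <= 21: swap with position 1, array becomes [21, 20, 28, 27, 19, 13, 10, 18, 21]
arr[3]=27 > 21: no swap
arr[4]=19 <= 21: swap with position 2, array becomes [21, 20, 19, 27, 28, 13, 10, 18, 21]
arr[5]=13 <= 21: swap with position 3, array becomes [21, 20, 19, 13, 28, 27, 10, 18, 21]
arr[6]=10 <= 21: swap with position 4, array becomes [21, 20, 19, 13, 10, 27, 28, 18, 21]
arr[7]=18 <= 21: swap with position 5, array becomes [21, 20, 19, 13, 10, 18, 28, 27, 21]

Place pivot at position 6: [21, 20, 19, 13, 10, 18, 21, 27, 28]
Pivot position: 6

After partitioning with pivot 21, the array becomes [21, 20, 19, 13, 10, 18, 21, 27, 28]. The pivot is placed at index 6. All elements to the left of the pivot are <= 21, and all elements to the right are > 21.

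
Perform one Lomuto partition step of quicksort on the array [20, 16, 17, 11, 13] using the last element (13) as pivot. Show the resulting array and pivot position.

Lomuto partition with pivot = 13:

Initial array: [20, 16, 17, 11, 13]

arr[0]=20 > 13: no swap
arr[1]=16 > 13: no swap
arr[2]=17 > 13: no swap
arr[3]=11 <= 13: swap with position 0, array becomes [11, 16, 17, 20, 13]

Place pivot at position 1: [11, 13, 17, 20, 16]
Pivot position: 1

After partitioning with pivot 13, the array becomes [11, 13, 17, 20, 16]. The pivot is placed at index 1. All elements to the left of the pivot are <= 13, and all elements to the right are > 13.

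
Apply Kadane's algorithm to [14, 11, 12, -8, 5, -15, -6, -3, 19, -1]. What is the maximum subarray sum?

Using Kadane's algorithm on [14, 11, 12, -8, 5, -15, -6, -3, 19, -1]:

Scanning through the array:
Position 1 (value 11): max_ending_here = 25, max_so_far = 25
Position 2 (value 12): max_ending_here = 37, max_so_far = 37
Position 3 (value -8): max_ending_here = 29, max_so_far = 37
Position 4 (value 5): max_ending_here = 34, max_so_far = 37
Position 5 (value -15): max_ending_here = 19, max_so_far = 37
Position 6 (value -6): max_ending_here = 13, max_so_far = 37
Position 7 (value -3): max_ending_here = 10, max_so_far = 37
Position 8 (value 19): max_ending_here = 29, max_so_far = 37
Position 9 (value -1): max_ending_here = 28, max_so_far = 37

Maximum subarray: [14, 11, 12]
Maximum sum: 37

The maximum subarray is [14, 11, 12] with sum 37. This subarray runs from index 0 to index 2.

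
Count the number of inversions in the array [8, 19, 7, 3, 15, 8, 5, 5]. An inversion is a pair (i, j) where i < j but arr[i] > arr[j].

Finding inversions in [8, 19, 7, 3, 15, 8, 5, 5]:

(0, 2): arr[0]=8 > arr[2]=7
(0, 3): arr[0]=8 > arr[3]=3
(0, 6): arr[0]=8 > arr[6]=5
(0, 7): arr[0]=8 > arr[7]=5
(1, 2): arr[1]=19 > arr[2]=7
(1, 3): arr[1]=19 > arr[3]=3
(1, 4): arr[1]=19 > arr[4]=15
(1, 5): arr[1]=19 > arr[5]=8
(1, 6): arr[1]=19 > arr[6]=5
(1, 7): arr[1]=19 > arr[7]=5
(2, 3): arr[2]=7 > arr[3]=3
(2, 6): arr[2]=7 > arr[6]=5
(2, 7): arr[2]=7 > arr[7]=5
(4, 5): arr[4]=15 > arr[5]=8
(4, 6): arr[4]=15 > arr[6]=5
(4, 7): arr[4]=15 > arr[7]=5
(5, 6): arr[5]=8 > arr[6]=5
(5, 7): arr[5]=8 > arr[7]=5

Total inversions: 18

The array has 18 inversion(s): (0,2), (0,3), (0,6), (0,7), (1,2), (1,3), (1,4), (1,5), (1,6), (1,7), (2,3), (2,6), (2,7), (4,5), (4,6), (4,7), (5,6), (5,7). Each pair (i,j) satisfies i < j and arr[i] > arr[j].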